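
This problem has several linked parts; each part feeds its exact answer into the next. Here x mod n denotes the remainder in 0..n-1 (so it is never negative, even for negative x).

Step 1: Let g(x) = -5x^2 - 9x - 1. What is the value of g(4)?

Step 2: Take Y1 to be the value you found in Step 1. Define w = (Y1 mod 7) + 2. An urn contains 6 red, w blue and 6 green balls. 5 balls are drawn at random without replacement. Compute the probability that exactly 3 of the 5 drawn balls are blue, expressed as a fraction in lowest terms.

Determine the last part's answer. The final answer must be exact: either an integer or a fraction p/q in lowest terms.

11/182

Step 1: -5*(4)^2 - 9*(4)^1 - 1 = (-80) + (-36) + (-1) = -117; answer -117
Step 2: Y1 = -117; w = 4; total draws C(16,5) = 4368; favorable C(4,3)*C(12,2) = 264; P = 11/182; answer 11/182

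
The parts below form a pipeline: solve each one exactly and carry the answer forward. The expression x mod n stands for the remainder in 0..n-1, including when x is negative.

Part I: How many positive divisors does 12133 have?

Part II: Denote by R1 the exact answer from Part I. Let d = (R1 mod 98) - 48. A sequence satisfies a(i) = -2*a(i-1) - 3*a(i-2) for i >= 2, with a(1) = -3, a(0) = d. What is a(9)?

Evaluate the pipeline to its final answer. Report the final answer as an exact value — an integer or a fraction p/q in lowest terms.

Part I: 12133 = 11 * 1103; number of divisors = (1+1) * (1+1) = 4; answer 4
Part II: R1 = 4; d = -44; a(2) = -2*(-3) - 3*(-44) = 138; iterating: a(2)=138, a(3)=-267, a(4)=120, a(5)=561, a(6)=-1482, a(7)=1281, a(8)=1884, a(9)=-7611; answer -7611

-7611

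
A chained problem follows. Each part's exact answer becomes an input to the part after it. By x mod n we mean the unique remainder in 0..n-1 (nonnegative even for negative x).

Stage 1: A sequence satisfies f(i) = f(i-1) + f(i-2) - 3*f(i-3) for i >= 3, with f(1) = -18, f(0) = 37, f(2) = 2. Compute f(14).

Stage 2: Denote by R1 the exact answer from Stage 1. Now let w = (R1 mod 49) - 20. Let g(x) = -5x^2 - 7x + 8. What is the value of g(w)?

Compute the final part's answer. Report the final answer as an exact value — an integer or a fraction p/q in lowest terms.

Stage 1: f(3) = 1*(2) + 1*(-18) - 3*(37) = -127; iterating: f(3)=-127, f(4)=-71, f(5)=-204, f(6)=106, f(7)=115, f(8)=833, f(9)=630, f(10)=1118, f(11)=-751, f(12)=-1523, f(13)=-5628, f(14)=-4898; answer -4898
Stage 2: R1 = -4898; w = -18; -5*(-18)^2 - 7*(-18)^1 + 8 = (-1620) + (126) + (8) = -1486; answer -1486

-1486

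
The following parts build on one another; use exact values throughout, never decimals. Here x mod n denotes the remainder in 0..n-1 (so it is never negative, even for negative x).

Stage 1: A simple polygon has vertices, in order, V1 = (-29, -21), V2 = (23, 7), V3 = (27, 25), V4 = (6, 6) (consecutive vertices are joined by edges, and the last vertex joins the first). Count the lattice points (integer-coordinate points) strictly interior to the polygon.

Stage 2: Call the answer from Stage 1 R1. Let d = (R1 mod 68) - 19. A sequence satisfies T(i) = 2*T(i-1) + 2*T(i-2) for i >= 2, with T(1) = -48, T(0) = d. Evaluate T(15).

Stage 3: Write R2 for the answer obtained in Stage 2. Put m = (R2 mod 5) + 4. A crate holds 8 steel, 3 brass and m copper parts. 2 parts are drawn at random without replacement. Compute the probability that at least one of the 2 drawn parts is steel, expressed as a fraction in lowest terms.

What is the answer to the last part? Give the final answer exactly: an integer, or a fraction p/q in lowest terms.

116/171

Stage 1: cross terms: (-29*7 - 23*-21)=280, (23*25 - 27*7)=386, (27*6 - 6*25)=12, (6*-21 - -29*6)=48; twice the area = |726| = 726; area = 363; boundary points = 4 + 2 + 1 + 1 = 8; strictly interior points = area - boundary/2 + 1 = 360; answer 360
Stage 2: R1 = 360; d = 1; T(2) = 2*(-48) + 2*(1) = -94; iterating: T(2)=-94, T(3)=-284, T(4)=-756, T(5)=-2080, T(6)=-5672, T(7)=-15504, T(8)=-42352, T(9)=-115712, T(10)=-316128, T(11)=-863680, T(12)=-2359616, T(13)=-6446592, T(14)=-17612416, T(15)=-48118016; answer -48118016
Stage 3: R2 = -48118016; m = 8; total draws C(19,2) = 171; complement C(11,2) = 55; favorable 171 - 55 = 116; P = 116/171; answer 116/171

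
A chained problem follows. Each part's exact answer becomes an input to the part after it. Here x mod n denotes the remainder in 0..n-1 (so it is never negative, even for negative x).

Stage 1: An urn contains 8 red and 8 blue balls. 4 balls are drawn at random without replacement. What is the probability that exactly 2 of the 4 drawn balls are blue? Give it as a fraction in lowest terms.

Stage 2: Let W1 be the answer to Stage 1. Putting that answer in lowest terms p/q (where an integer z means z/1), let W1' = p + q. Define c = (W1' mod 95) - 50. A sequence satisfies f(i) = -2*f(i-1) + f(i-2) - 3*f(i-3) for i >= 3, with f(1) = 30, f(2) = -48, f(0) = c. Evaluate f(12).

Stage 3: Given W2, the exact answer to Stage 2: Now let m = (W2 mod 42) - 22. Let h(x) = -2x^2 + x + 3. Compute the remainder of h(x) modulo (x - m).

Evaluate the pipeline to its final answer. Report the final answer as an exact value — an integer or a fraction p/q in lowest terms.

Stage 1: total draws C(16,4) = 1820; favorable C(8,2)*C(8,2) = 784; P = 28/65; answer 28/65
Stage 2: W1 = 28/65; threaded value p + q = 93; c = 43; f(3) = -2*(-48) + 1*(30) - 3*(43) = -3; iterating: f(3)=-3, f(4)=-132, f(5)=405, f(6)=-933, f(7)=2667, f(8)=-7482, f(9)=20430, f(10)=-56343, f(11)=155562, f(12)=-428757; answer -428757
Stage 3: W2 = -428757; m = -1; remainder = value at the root: -2*(-1)^2 + 1*(-1)^1 + 3 = (-2) + (-1) + (3) = 0; answer 0

0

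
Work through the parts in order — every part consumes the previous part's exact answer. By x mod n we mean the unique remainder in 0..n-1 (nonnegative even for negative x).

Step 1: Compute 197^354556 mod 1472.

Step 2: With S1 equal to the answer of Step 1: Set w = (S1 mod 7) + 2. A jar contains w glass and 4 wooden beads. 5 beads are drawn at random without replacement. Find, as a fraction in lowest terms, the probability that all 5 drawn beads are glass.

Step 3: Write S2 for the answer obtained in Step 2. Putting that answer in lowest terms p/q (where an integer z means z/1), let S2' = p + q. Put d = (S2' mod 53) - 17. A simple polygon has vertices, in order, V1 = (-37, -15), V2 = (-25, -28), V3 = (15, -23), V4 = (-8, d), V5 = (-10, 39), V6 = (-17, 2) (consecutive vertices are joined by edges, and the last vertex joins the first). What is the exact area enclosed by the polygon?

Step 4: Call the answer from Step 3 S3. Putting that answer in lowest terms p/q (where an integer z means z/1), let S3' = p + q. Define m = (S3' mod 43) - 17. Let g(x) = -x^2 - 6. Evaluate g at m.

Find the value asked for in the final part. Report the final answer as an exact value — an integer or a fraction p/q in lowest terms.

-55

Step 1: squarings mod 1472: 197^1=197, 197^2=537, 197^4=1329, 197^8=1313, 197^16=257, 197^32=1281, 197^64=1153, 197^128=193, 197^256=449, 197^512=1409, 197^1024=1025, 197^2048=1089, 197^4096=961, 197^8192=577, 197^16384=257, 197^32768=1281, 197^65536=1153, 197^131072=193, 197^262144=449; 197^354556 = 197^4 * 197^8 * 197^16 * 197^32 * 197^64 * 197^128 * 197^2048 * 197^8192 * 197^16384 * 197^65536 * 197^262144 = 593 (mod 1472); answer 593
Step 2: S1 = 593; w = 7; total draws C(11,5) = 462; favorable C(7,5) = 21; P = 1/22; answer 1/22
Step 3: S2 = 1/22; threaded value p + q = 23; d = 6; cross terms: (-37*-28 - -25*-15)=661, (-25*-23 - 15*-28)=995, (15*6 - -8*-23)=-94, (-8*39 - -10*6)=-252, (-10*2 - -17*39)=643, (-17*-15 - -37*2)=329; twice the area = |2282| = 2282; area = 1141; answer 1141
Step 4: S3 = 1141; threaded value p + q = 1142; m = 7; -1*(7)^2 - 6 = (-49) + (-6) = -55; answer -55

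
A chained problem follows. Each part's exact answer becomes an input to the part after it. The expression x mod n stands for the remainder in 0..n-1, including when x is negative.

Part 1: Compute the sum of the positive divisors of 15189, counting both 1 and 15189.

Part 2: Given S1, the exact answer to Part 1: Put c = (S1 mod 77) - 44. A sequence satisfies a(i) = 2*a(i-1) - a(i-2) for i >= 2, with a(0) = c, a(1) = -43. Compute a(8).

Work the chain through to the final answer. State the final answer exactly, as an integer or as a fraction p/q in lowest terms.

-330

Part 1: 15189 = 3 * 61 * 83; sigma = (1 + 3) * (1 + 61) * (1 + 83) = 4 * 62 * 84 = 20832; answer 20832
Part 2: S1 = 20832; c = -2; a(2) = 2*(-43) - 1*(-2) = -84; iterating: a(2)=-84, a(3)=-125, a(4)=-166, a(5)=-207, a(6)=-248, a(7)=-289, a(8)=-330; answer -330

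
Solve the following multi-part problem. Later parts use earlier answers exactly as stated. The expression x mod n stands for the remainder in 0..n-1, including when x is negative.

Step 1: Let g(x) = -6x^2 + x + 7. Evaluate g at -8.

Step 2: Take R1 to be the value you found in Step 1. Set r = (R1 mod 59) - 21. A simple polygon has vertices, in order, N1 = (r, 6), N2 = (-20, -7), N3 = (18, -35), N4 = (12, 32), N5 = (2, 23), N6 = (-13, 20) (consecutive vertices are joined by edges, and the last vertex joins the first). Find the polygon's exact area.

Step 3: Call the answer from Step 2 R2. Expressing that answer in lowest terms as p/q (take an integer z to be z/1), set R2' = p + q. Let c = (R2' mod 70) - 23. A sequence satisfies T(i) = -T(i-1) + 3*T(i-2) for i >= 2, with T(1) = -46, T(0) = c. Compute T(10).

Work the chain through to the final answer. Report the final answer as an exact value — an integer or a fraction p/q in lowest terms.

Step 1: -6*(-8)^2 + 1*(-8)^1 + 7 = (-384) + (-8) + (7) = -385; answer -385
Step 2: R1 = -385; r = 7; cross terms: (7*-7 - -20*6)=71, (-20*-35 - 18*-7)=826, (18*32 - 12*-35)=996, (12*23 - 2*32)=212, (2*20 - -13*23)=339, (-13*6 - 7*20)=-218; twice the area = |2226| = 2226; area = 1113; answer 1113
Step 3: R2 = 1113; threaded value p + q = 1114; c = 41; T(2) = -1*(-46) + 3*(41) = 169; iterating: T(2)=169, T(3)=-307, T(4)=814, T(5)=-1735, T(6)=4177, T(7)=-9382, T(8)=21913, T(9)=-50059, T(10)=115798; answer 115798

115798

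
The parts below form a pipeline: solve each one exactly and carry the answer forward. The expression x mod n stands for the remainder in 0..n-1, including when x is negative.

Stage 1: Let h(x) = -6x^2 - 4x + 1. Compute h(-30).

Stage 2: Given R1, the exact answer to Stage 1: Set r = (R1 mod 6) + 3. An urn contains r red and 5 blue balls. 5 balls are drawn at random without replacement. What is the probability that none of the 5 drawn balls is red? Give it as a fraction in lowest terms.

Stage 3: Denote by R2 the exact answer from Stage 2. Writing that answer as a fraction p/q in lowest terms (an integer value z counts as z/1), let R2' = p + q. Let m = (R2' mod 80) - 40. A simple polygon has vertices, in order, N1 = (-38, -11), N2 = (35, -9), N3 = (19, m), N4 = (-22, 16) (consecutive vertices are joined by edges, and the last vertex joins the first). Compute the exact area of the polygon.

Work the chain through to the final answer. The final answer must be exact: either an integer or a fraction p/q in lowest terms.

2451/2

Stage 1: -6*(-30)^2 - 4*(-30)^1 + 1 = (-5400) + (120) + (1) = -5279; answer -5279
Stage 2: R1 = -5279; r = 4; total draws C(9,5) = 126; favorable C(5,5) = 1; P = 1/126; answer 1/126
Stage 3: R2 = 1/126; threaded value p + q = 127; m = 7; cross terms: (-38*-9 - 35*-11)=727, (35*7 - 19*-9)=416, (19*16 - -22*7)=458, (-22*-11 - -38*16)=850; twice the area = |2451| = 2451; area = 2451/2; answer 2451/2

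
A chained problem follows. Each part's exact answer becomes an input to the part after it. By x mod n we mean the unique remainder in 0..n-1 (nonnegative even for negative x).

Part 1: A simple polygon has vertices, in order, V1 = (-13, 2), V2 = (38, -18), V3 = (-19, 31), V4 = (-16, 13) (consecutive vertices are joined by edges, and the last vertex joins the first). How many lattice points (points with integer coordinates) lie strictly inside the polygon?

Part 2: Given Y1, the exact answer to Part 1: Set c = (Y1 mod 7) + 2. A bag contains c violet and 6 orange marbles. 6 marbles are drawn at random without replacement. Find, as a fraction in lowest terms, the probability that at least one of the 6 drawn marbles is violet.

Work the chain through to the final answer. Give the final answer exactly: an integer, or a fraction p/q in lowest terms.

Part 1: cross terms: (-13*-18 - 38*2)=158, (38*31 - -19*-18)=836, (-19*13 - -16*31)=249, (-16*2 - -13*13)=137; twice the area = |1380| = 1380; area = 690; boundary points = 1 + 1 + 3 + 1 = 6; strictly interior points = area - boundary/2 + 1 = 688; answer 688
Part 2: Y1 = 688; c = 4; total draws C(10,6) = 210; complement C(6,6) = 1; favorable 210 - 1 = 209; P = 209/210; answer 209/210

209/210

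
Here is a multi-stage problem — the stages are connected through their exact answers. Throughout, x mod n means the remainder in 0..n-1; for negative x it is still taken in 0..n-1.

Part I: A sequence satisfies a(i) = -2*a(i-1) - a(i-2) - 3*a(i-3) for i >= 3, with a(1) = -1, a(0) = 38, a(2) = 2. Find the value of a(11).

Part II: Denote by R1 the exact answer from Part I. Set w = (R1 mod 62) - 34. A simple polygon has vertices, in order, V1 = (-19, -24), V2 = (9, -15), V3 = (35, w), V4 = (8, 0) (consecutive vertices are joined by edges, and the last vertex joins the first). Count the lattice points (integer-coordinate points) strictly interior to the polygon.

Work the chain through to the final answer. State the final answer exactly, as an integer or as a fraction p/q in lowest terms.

Part I: a(3) = -2*(2) - 1*(-1) - 3*(38) = -117; iterating: a(3)=-117, a(4)=235, a(5)=-359, a(6)=834, a(7)=-2014, a(8)=4271, a(9)=-9030, a(10)=19831, a(11)=-43445; answer -43445
Part II: R1 = -43445; w = -17; cross terms: (-19*-15 - 9*-24)=501, (9*-17 - 35*-15)=372, (35*0 - 8*-17)=136, (8*-24 - -19*0)=-192; twice the area = |817| = 817; area = 817/2; boundary points = 1 + 2 + 1 + 3 = 7; strictly interior points = area - boundary/2 + 1 = 406; answer 406

406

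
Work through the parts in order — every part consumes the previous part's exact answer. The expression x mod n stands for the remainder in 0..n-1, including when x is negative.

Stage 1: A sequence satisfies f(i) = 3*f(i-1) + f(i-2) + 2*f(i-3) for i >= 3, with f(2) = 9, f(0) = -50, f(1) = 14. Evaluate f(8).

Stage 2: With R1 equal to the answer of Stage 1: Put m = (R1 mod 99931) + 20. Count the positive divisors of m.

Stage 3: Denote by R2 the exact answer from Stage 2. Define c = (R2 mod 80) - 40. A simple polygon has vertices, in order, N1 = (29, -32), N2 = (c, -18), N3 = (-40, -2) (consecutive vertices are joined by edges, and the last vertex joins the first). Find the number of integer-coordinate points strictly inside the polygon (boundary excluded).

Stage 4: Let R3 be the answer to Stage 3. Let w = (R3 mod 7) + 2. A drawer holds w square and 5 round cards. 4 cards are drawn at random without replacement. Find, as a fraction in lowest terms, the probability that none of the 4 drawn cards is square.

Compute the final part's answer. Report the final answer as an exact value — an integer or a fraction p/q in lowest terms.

Stage 1: f(3) = 3*(9) + 1*(14) + 2*(-50) = -59; iterating: f(3)=-59, f(4)=-140, f(5)=-461, f(6)=-1641, f(7)=-5664, f(8)=-19555; answer -19555
Stage 2: R1 = -19555; m = 80396; 80396 = 2^2 * 101 * 199; number of divisors = (2+1) * (1+1) * (1+1) = 12; answer 12
Stage 3: R2 = 12; c = -28; cross terms: (29*-18 - -28*-32)=-1418, (-28*-2 - -40*-18)=-664, (-40*-32 - 29*-2)=1338; twice the area = |-744| = 744; area = 372; boundary points = 1 + 4 + 3 = 8; strictly interior points = area - boundary/2 + 1 = 369; answer 369
Stage 4: R3 = 369; w = 7; total draws C(12,4) = 495; favorable C(5,4) = 5; P = 1/99; answer 1/99

1/99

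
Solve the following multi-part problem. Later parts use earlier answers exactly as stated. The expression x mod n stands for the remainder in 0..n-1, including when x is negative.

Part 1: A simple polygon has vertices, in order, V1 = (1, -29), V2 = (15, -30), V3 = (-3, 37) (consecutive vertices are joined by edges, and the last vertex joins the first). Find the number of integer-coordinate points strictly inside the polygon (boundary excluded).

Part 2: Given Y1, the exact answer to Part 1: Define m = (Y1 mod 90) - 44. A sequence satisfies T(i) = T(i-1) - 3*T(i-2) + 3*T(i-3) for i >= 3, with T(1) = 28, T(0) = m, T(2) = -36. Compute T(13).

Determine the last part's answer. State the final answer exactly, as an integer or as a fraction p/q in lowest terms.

46074

Part 1: cross terms: (1*-30 - 15*-29)=405, (15*37 - -3*-30)=465, (-3*-29 - 1*37)=50; twice the area = |920| = 920; area = 460; boundary points = 1 + 1 + 2 = 4; strictly interior points = area - boundary/2 + 1 = 459; answer 459
Part 2: Y1 = 459; m = -35; T(3) = 1*(-36) - 3*(28) + 3*(-35) = -225; iterating: T(3)=-225, T(4)=-33, T(5)=534, T(6)=-42, T(7)=-1743, T(8)=-15, T(9)=5088, T(10)=-96, T(11)=-15405, T(12)=147, T(13)=46074; answer 46074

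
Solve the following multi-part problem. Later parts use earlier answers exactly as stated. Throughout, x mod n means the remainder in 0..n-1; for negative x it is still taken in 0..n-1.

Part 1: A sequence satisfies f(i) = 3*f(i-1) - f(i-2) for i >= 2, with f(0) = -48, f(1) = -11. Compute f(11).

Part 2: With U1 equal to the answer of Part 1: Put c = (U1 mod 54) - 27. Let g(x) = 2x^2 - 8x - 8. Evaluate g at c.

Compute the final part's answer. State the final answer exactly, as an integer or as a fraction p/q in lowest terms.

Part 1: f(2) = 3*(-11) - 1*(-48) = 15; iterating: f(2)=15, f(3)=56, f(4)=153, f(5)=403, f(6)=1056, f(7)=2765, f(8)=7239, f(9)=18952, f(10)=49617, f(11)=129899; answer 129899
Part 2: U1 = 129899; c = 2; 2*(2)^2 - 8*(2)^1 - 8 = (8) + (-16) + (-8) = -16; answer -16

-16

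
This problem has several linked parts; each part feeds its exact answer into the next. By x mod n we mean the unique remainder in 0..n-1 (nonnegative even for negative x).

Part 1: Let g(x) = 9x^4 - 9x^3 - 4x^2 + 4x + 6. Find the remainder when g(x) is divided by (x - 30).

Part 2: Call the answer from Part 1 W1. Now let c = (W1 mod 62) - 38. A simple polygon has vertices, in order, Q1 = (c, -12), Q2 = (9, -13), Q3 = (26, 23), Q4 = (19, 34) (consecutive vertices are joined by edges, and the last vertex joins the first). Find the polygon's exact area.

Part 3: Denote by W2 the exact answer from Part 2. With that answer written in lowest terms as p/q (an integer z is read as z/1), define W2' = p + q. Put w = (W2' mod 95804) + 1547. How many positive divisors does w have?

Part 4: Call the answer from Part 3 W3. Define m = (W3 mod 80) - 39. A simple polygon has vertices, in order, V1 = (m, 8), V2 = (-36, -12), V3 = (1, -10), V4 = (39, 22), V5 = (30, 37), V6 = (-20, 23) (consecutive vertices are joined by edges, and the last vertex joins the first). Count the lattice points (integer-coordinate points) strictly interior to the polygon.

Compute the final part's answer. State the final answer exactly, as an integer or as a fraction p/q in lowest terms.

2164

Part 1: remainder = value at the root: 9*(30)^4 - 9*(30)^3 - 4*(30)^2 + 4*(30)^1 + 6 = (7290000) + (-243000) + (-3600) + (120) + (6) = 7043526; answer 7043526
Part 2: W1 = 7043526; c = -22; cross terms: (-22*-13 - 9*-12)=394, (9*23 - 26*-13)=545, (26*34 - 19*23)=447, (19*-12 - -22*34)=520; twice the area = |1906| = 1906; area = 953; answer 953
Part 3: W2 = 953; threaded value p + q = 954; w = 2501; 2501 = 41 * 61; number of divisors = (1+1) * (1+1) = 4; answer 4
Part 4: W3 = 4; m = -35; cross terms: (-35*-12 - -36*8)=708, (-36*-10 - 1*-12)=372, (1*22 - 39*-10)=412, (39*37 - 30*22)=783, (30*23 - -20*37)=1430, (-20*8 - -35*23)=645; twice the area = |4350| = 4350; area = 2175; boundary points = 1 + 1 + 2 + 3 + 2 + 15 = 24; strictly interior points = area - boundary/2 + 1 = 2164; answer 2164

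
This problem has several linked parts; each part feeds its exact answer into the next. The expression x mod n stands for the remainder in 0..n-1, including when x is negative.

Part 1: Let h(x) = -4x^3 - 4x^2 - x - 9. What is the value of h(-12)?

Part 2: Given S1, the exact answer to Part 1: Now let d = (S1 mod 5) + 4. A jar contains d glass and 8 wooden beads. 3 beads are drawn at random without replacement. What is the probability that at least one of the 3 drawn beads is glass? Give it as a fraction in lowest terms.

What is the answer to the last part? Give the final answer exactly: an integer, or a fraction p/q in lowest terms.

Part 1: -4*(-12)^3 - 4*(-12)^2 - 1*(-12)^1 - 9 = (6912) + (-576) + (12) + (-9) = 6339; answer 6339
Part 2: S1 = 6339; d = 8; total draws C(16,3) = 560; complement C(8,3) = 56; favorable 560 - 56 = 504; P = 9/10; answer 9/10

9/10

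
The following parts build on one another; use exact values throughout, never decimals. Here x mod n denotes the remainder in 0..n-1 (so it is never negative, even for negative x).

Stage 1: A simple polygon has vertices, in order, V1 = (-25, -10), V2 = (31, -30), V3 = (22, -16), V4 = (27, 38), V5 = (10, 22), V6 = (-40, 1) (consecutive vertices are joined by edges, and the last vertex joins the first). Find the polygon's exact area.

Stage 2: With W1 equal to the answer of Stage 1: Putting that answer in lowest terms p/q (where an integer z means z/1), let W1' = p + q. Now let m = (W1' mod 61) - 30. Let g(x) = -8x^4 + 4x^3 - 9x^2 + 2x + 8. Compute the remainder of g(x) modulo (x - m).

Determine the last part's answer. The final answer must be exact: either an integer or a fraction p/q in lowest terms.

-4836432

Stage 1: cross terms: (-25*-30 - 31*-10)=1060, (31*-16 - 22*-30)=164, (22*38 - 27*-16)=1268, (27*22 - 10*38)=214, (10*1 - -40*22)=890, (-40*-10 - -25*1)=425; twice the area = |4021| = 4021; area = 4021/2; answer 4021/2
Stage 2: W1 = 4021/2; threaded value p + q = 4023; m = 28; remainder = value at the root: -8*(28)^4 + 4*(28)^3 - 9*(28)^2 + 2*(28)^1 + 8 = (-4917248) + (87808) + (-7056) + (56) + (8) = -4836432; answer -4836432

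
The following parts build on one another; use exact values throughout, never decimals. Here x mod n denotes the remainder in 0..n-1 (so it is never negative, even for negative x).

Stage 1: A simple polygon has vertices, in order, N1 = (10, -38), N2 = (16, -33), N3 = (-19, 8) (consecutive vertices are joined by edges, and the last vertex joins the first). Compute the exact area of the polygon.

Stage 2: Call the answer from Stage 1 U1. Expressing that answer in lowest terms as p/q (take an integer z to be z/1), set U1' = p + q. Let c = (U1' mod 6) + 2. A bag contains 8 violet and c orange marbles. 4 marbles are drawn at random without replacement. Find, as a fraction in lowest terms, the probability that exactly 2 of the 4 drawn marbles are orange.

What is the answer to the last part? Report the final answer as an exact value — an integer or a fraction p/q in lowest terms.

56/143

Stage 1: cross terms: (10*-33 - 16*-38)=278, (16*8 - -19*-33)=-499, (-19*-38 - 10*8)=642; twice the area = |421| = 421; area = 421/2; answer 421/2
Stage 2: U1 = 421/2; threaded value p + q = 423; c = 5; total draws C(13,4) = 715; favorable C(5,2)*C(8,2) = 280; P = 56/143; answer 56/143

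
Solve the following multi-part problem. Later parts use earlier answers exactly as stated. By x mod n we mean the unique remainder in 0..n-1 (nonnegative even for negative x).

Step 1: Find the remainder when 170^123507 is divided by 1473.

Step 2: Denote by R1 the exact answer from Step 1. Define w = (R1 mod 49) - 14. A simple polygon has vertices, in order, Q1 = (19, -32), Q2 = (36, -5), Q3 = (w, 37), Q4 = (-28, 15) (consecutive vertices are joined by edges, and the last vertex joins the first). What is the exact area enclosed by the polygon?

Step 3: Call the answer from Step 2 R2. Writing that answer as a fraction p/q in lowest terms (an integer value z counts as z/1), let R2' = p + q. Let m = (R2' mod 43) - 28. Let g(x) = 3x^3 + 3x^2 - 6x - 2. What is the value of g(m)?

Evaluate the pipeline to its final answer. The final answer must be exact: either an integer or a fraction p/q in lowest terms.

Step 1: squarings mod 1473: 170^1=170, 170^2=913, 170^4=1324, 170^8=106, 170^16=925, 170^32=1285, 170^64=1465, 170^128=64, 170^256=1150, 170^512=1219, 170^1024=1177, 170^2048=709, 170^4096=388, 170^8192=298, 170^16384=424, 170^32768=70, 170^65536=481; 170^123507 = 170^1 * 170^2 * 170^16 * 170^32 * 170^64 * 170^512 * 170^8192 * 170^16384 * 170^32768 * 170^65536 = 1229 (mod 1473); answer 1229
Step 2: R1 = 1229; w = -10; cross terms: (19*-5 - 36*-32)=1057, (36*37 - -10*-5)=1282, (-10*15 - -28*37)=886, (-28*-32 - 19*15)=611; twice the area = |3836| = 3836; area = 1918; answer 1918
Step 3: R2 = 1918; threaded value p + q = 1919; m = -1; 3*(-1)^3 + 3*(-1)^2 - 6*(-1)^1 - 2 = (-3) + (3) + (6) + (-2) = 4; answer 4

4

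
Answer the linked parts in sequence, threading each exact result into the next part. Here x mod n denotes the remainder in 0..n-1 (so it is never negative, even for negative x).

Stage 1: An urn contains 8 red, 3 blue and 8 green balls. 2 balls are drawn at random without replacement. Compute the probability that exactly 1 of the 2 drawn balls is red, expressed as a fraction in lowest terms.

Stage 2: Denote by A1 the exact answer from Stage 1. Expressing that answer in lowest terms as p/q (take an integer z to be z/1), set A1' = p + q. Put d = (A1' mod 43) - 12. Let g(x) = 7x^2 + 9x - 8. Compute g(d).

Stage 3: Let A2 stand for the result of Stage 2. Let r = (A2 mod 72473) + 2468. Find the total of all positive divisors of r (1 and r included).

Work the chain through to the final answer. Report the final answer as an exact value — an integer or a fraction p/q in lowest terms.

6030

Stage 1: total draws C(19,2) = 171; favorable C(8,1)*C(11,1) = 88; P = 88/171; answer 88/171
Stage 2: A1 = 88/171; threaded value p + q = 259; d = -11; 7*(-11)^2 + 9*(-11)^1 - 8 = (847) + (-99) + (-8) = 740; answer 740
Stage 3: A2 = 740; r = 3208; 3208 = 2^3 * 401; sigma = (1 + 2 + 4 + 8) * (1 + 401) = 15 * 402 = 6030; answer 6030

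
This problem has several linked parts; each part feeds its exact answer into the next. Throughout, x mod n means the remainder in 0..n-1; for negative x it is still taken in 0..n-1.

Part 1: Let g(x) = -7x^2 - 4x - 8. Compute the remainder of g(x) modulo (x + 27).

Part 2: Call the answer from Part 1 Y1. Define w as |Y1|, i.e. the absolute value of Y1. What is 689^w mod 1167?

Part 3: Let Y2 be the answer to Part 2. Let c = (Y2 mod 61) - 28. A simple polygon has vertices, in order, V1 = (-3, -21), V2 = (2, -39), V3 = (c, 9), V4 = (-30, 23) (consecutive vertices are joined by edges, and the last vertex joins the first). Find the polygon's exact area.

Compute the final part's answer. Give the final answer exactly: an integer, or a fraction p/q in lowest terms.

Part 1: remainder = value at the root: -7*(-27)^2 - 4*(-27)^1 - 8 = (-5103) + (108) + (-8) = -5003; answer -5003
Part 2: Y1 = -5003; w = 5003; squarings mod 1167: 689^1=689, 689^2=919, 689^4=820, 689^8=208, 689^16=85, 689^32=223, 689^64=715, 689^128=79, 689^256=406, 689^512=289, 689^1024=664, 689^2048=937, 689^4096=385; 689^5003 = 689^1 * 689^2 * 689^8 * 689^128 * 689^256 * 689^512 * 689^4096 = 407 (mod 1167); answer 407
Part 3: Y2 = 407; c = 13; cross terms: (-3*-39 - 2*-21)=159, (2*9 - 13*-39)=525, (13*23 - -30*9)=569, (-30*-21 - -3*23)=699; twice the area = |1952| = 1952; area = 976; answer 976

976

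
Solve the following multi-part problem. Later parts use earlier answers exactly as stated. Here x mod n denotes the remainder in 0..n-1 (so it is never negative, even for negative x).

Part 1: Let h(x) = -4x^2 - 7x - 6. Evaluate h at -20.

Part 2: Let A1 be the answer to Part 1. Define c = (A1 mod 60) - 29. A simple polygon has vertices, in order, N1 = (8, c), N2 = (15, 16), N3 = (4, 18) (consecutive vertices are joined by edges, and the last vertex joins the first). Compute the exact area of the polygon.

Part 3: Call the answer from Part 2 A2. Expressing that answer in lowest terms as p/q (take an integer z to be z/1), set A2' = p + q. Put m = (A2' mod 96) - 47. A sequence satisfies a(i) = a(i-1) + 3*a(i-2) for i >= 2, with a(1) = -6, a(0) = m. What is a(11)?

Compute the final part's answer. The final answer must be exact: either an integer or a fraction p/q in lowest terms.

Part 1: -4*(-20)^2 - 7*(-20)^1 - 6 = (-1600) + (140) + (-6) = -1466; answer -1466
Part 2: A1 = -1466; c = 5; cross terms: (8*16 - 15*5)=53, (15*18 - 4*16)=206, (4*5 - 8*18)=-124; twice the area = |135| = 135; area = 135/2; answer 135/2
Part 3: A2 = 135/2; threaded value p + q = 137; m = -6; a(2) = 1*(-6) + 3*(-6) = -24; iterating: a(2)=-24, a(3)=-42, a(4)=-114, a(5)=-240, a(6)=-582, a(7)=-1302, a(8)=-3048, a(9)=-6954, a(10)=-16098, a(11)=-36960; answer -36960

-36960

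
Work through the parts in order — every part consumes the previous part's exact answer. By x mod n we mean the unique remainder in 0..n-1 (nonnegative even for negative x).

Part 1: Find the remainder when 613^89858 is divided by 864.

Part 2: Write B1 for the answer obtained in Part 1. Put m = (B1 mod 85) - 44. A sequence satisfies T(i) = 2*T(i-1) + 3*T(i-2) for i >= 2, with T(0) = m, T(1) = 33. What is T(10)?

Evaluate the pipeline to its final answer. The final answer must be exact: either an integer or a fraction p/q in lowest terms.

250938

Part 1: squarings mod 864: 613^1=613, 613^2=793, 613^4=721, 613^8=577, 613^16=289, 613^32=577, 613^64=289, 613^128=577, 613^256=289, 613^512=577, 613^1024=289, 613^2048=577, 613^4096=289, 613^8192=577, 613^16384=289, 613^32768=577, 613^65536=289; 613^89858 = 613^2 * 613^256 * 613^512 * 613^1024 * 613^2048 * 613^4096 * 613^16384 * 613^65536 = 793 (mod 864); answer 793
Part 2: B1 = 793; m = -16; T(2) = 2*(33) + 3*(-16) = 18; iterating: T(2)=18, T(3)=135, T(4)=324, T(5)=1053, T(6)=3078, T(7)=9315, T(8)=27864, T(9)=83673, T(10)=250938; answer 250938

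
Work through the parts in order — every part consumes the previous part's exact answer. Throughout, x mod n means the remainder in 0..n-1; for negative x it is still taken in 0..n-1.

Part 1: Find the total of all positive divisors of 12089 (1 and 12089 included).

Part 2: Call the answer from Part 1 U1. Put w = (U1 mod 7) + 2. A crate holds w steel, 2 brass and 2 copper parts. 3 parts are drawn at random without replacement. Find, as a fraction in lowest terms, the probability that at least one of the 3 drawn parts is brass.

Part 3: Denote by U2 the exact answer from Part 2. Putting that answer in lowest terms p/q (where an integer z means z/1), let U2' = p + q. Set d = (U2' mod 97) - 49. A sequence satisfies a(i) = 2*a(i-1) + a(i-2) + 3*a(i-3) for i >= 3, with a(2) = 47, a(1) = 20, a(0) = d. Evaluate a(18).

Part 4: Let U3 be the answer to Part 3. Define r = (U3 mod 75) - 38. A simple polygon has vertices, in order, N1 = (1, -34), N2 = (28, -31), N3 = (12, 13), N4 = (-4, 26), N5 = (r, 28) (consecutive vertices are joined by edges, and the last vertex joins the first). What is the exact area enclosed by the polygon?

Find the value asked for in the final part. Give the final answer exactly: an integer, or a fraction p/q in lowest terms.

4041/2

Part 1: 12089 = 7 * 11 * 157; sigma = (1 + 7) * (1 + 11) * (1 + 157) = 8 * 12 * 158 = 15168; answer 15168
Part 2: U1 = 15168; w = 8; total draws C(12,3) = 220; complement C(10,3) = 120; favorable 220 - 120 = 100; P = 5/11; answer 5/11
Part 3: U2 = 5/11; threaded value p + q = 16; d = -33; a(3) = 2*(47) + 1*(20) + 3*(-33) = 15; iterating: a(3)=15, a(4)=137, a(5)=430, a(6)=1042, a(7)=2925, a(8)=8182, a(9)=22415, a(10)=61787, a(11)=170535, a(12)=470102, a(13)=1296100, a(14)=3573907, a(15)=9854220, a(16)=27170647, a(17)=74917235, a(18)=206567777; answer 206567777
Part 4: U3 = 206567777; r = -36; cross terms: (1*-31 - 28*-34)=921, (28*13 - 12*-31)=736, (12*26 - -4*13)=364, (-4*28 - -36*26)=824, (-36*-34 - 1*28)=1196; twice the area = |4041| = 4041; area = 4041/2; answer 4041/2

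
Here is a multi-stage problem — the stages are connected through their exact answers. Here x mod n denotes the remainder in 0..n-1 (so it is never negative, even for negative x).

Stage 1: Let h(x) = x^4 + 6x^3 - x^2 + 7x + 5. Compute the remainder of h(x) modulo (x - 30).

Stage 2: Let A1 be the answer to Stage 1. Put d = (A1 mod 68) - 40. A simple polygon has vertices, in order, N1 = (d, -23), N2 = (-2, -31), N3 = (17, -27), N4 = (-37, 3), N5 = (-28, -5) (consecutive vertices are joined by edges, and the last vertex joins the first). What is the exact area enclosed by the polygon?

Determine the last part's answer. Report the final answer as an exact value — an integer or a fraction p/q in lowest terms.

731

Stage 1: remainder = value at the root: 1*(30)^4 + 6*(30)^3 - 1*(30)^2 + 7*(30)^1 + 5 = (810000) + (162000) + (-900) + (210) + (5) = 971315; answer 971315
Stage 2: A1 = 971315; d = -37; cross terms: (-37*-31 - -2*-23)=1101, (-2*-27 - 17*-31)=581, (17*3 - -37*-27)=-948, (-37*-5 - -28*3)=269, (-28*-23 - -37*-5)=459; twice the area = |1462| = 1462; area = 731; answer 731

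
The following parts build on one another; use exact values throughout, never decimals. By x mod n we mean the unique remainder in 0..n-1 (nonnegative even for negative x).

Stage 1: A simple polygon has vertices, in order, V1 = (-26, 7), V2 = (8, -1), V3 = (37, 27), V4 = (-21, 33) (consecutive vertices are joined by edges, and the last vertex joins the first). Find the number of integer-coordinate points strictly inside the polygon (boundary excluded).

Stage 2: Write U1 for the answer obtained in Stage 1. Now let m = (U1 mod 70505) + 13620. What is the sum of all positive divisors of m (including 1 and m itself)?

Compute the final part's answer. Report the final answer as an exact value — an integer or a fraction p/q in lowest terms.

19976

Stage 1: cross terms: (-26*-1 - 8*7)=-30, (8*27 - 37*-1)=253, (37*33 - -21*27)=1788, (-21*7 - -26*33)=711; twice the area = |2722| = 2722; area = 1361; boundary points = 2 + 1 + 2 + 1 = 6; strictly interior points = area - boundary/2 + 1 = 1359; answer 1359
Stage 2: U1 = 1359; m = 14979; 14979 = 3 * 4993; sigma = (1 + 3) * (1 + 4993) = 4 * 4994 = 19976; answer 19976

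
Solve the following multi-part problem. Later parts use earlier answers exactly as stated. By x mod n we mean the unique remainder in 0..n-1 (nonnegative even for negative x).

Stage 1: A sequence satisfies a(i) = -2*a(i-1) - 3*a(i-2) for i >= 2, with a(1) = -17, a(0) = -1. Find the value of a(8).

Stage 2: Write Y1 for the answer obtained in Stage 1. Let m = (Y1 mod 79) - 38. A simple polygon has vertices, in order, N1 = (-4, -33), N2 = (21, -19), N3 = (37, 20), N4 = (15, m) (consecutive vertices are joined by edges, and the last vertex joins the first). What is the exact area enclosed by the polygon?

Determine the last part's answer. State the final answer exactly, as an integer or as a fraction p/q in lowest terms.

651

Stage 1: a(2) = -2*(-17) - 3*(-1) = 37; iterating: a(2)=37, a(3)=-23, a(4)=-65, a(5)=199, a(6)=-203, a(7)=-191, a(8)=991; answer 991
Stage 2: Y1 = 991; m = 5; cross terms: (-4*-19 - 21*-33)=769, (21*20 - 37*-19)=1123, (37*5 - 15*20)=-115, (15*-33 - -4*5)=-475; twice the area = |1302| = 1302; area = 651; answer 651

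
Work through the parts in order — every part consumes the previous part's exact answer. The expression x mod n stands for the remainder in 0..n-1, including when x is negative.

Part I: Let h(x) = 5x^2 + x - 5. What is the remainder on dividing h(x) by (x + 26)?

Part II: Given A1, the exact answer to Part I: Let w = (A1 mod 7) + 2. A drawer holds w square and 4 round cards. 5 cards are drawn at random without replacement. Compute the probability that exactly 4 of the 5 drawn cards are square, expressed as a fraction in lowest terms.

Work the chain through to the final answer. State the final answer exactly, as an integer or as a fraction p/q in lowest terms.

Part I: remainder = value at the root: 5*(-26)^2 + 1*(-26)^1 - 5 = (3380) + (-26) + (-5) = 3349; answer 3349
Part II: A1 = 3349; w = 5; total draws C(9,5) = 126; favorable C(5,4)*C(4,1) = 20; P = 10/63; answer 10/63

10/63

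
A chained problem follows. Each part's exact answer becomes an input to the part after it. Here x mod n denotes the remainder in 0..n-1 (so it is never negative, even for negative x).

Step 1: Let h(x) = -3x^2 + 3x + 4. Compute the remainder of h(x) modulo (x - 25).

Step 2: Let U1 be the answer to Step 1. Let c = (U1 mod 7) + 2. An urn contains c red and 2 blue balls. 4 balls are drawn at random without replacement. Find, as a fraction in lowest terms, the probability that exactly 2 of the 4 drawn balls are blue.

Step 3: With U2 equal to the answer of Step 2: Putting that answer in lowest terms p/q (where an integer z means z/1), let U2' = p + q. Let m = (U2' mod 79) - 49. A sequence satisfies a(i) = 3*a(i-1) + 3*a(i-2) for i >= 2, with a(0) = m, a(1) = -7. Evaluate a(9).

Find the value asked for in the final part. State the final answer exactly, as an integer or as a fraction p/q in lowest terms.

-1365012

Step 1: remainder = value at the root: -3*(25)^2 + 3*(25)^1 + 4 = (-1875) + (75) + (4) = -1796; answer -1796
Step 2: U1 = -1796; c = 5; total draws C(7,4) = 35; favorable C(2,2)*C(5,2) = 10; P = 2/7; answer 2/7
Step 3: U2 = 2/7; threaded value p + q = 9; m = -40; a(2) = 3*(-7) + 3*(-40) = -141; iterating: a(2)=-141, a(3)=-444, a(4)=-1755, a(5)=-6597, a(6)=-25056, a(7)=-94959, a(8)=-360045, a(9)=-1365012; answer -1365012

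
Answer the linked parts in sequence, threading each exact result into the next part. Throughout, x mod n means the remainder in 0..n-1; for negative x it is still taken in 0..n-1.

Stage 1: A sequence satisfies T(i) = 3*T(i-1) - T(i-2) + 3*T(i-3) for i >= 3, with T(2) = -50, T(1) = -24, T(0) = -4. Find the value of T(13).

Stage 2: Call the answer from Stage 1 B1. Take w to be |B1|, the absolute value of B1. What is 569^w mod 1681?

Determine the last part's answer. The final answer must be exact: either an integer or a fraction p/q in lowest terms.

1451

Stage 1: T(3) = 3*(-50) - 1*(-24) + 3*(-4) = -138; iterating: T(3)=-138, T(4)=-436, T(5)=-1320, T(6)=-3938, T(7)=-11802, T(8)=-35428, T(9)=-106296, T(10)=-318866, T(11)=-956586, T(12)=-2869780, T(13)=-8609352; answer -8609352
Stage 2: B1 = -8609352; w = 8609352; squarings mod 1681: 569^1=569, 569^2=1009, 569^4=1076, 569^8=1248, 569^16=898, 569^32=1205, 569^64=1322, 569^128=1125, 569^256=1513, 569^512=1328, 569^1024=215, 569^2048=838, 569^4096=1267, 569^8192=1615, 569^16384=994, 569^32768=1289, 569^65536=693, 569^131072=1164, 569^262144=10, 569^524288=100, 569^1048576=1595, 569^2097152=672, 569^4194304=1076, 569^8388608=1248; 569^8609352 = 569^8 * 569^64 * 569^512 * 569^1024 * 569^2048 * 569^4096 * 569^16384 * 569^65536 * 569^131072 * 569^8388608 = 1451 (mod 1681); answer 1451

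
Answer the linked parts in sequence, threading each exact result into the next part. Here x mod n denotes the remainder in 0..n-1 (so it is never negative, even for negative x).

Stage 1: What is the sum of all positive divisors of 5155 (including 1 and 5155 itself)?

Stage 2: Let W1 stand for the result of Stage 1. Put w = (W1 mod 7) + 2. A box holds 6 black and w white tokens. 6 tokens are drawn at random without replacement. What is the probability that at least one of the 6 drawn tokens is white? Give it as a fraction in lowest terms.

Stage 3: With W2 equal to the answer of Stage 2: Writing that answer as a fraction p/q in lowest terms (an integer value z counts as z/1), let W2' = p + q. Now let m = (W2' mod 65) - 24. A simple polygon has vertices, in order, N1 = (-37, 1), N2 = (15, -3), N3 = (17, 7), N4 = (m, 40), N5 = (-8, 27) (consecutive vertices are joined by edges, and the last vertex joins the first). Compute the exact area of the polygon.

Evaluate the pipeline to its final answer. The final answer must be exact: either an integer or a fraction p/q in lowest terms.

2303/2

Stage 1: 5155 = 5 * 1031; sigma = (1 + 5) * (1 + 1031) = 6 * 1032 = 6192; answer 6192
Stage 2: W1 = 6192; w = 6; total draws C(12,6) = 924; complement C(6,6) = 1; favorable 924 - 1 = 923; P = 923/924; answer 923/924
Stage 3: W2 = 923/924; threaded value p + q = 1847; m = 3; cross terms: (-37*-3 - 15*1)=96, (15*7 - 17*-3)=156, (17*40 - 3*7)=659, (3*27 - -8*40)=401, (-8*1 - -37*27)=991; twice the area = |2303| = 2303; area = 2303/2; answer 2303/2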